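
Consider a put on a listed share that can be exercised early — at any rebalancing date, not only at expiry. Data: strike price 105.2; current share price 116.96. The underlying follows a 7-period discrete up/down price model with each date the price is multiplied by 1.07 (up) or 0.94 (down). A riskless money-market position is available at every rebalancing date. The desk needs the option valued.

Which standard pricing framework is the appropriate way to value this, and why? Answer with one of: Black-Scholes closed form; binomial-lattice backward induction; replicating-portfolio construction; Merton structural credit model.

framework: binomial-lattice backward induction

Key observation: the put (strike 105.2 on spot 116.96) is American-style on a 7-step discrete price model, so the early-exercise decision at every node requires stepwise backward valuation — a closed form cannot price the exercise right.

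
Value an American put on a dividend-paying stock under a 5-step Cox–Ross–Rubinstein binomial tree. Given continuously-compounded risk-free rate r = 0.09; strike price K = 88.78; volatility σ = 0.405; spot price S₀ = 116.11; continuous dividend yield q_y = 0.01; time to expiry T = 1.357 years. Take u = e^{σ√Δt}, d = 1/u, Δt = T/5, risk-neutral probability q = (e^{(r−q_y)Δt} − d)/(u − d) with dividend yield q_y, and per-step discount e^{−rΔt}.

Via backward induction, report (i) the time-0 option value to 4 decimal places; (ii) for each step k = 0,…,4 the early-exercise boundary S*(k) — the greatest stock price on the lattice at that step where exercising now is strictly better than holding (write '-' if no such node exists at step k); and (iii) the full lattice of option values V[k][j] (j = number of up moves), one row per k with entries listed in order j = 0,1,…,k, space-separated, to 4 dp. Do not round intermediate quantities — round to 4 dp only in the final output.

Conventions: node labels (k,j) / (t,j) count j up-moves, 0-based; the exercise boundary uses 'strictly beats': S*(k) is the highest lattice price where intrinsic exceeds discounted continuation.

price = 5.4314
boundary = - - - 61.6560 49.9280
tree:
5.4314
9.5677 1.5488
16.4158 3.1684 0.0000
27.1240 6.4815 0.0000 0.0000
38.8520 13.2591 0.0000 0.0000 0.0000
48.3492 27.1240 0.0000 0.0000 0.0000 0.0000

Δt=0.27140, u=1.23490, d=0.80978, q=0.49908, disc=e^(-rΔt)=0.97587
k=5 terminal: V=max(K-S,0) → 48.3492 27.1240 0.0000 0.0000 0.0000 0.0000
k=4: j=0 S=49.9280 intr=38.8520 cont=36.8451 V=38.8520[EX]; j=1 S=76.1389 intr=12.6411 cont=13.2591 V=13.2591[hold]; j=2 S=116.1100 intr=0.0000 cont=0.0000 V=0.0000[hold]; j=3 S=177.0649 intr=0.0000 cont=0.0000 V=0.0000[hold]; j=4 S=270.0195 intr=0.0000 cont=0.0000 V=0.0000[hold]  S*(4)=49.9280
k=3: j=0 S=61.6560 intr=27.1240 cont=25.4498 V=27.1240[EX]; j=1 S=94.0239 intr=0.0000 cont=6.4815 V=6.4815[hold]; j=2 S=143.3841 intr=0.0000 cont=0.0000 V=0.0000[hold]; j=3 S=218.6572 intr=0.0000 cont=0.0000 V=0.0000[hold]  S*(3)=61.6560
k=2: j=0 S=76.1389 intr=12.6411 cont=16.4158 V=16.4158[hold]; j=1 S=116.1100 intr=0.0000 cont=3.1684 V=3.1684[hold]; j=2 S=177.0649 intr=0.0000 cont=0.0000 V=0.0000[hold]  S*(2)=-
k=1: j=0 S=94.0239 intr=0.0000 cont=9.5677 V=9.5677[hold]; j=1 S=143.3841 intr=0.0000 cont=1.5488 V=1.5488[hold]  S*(1)=-
k=0: j=0 S=116.1100 intr=0.0000 cont=5.4314 V=5.4314[hold]  S*(0)=-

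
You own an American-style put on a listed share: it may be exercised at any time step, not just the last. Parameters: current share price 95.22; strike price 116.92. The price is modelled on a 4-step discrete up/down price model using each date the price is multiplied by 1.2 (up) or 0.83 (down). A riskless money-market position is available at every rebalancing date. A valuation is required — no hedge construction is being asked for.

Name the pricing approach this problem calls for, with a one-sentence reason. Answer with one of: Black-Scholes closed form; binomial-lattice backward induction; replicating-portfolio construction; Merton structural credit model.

Key observation: the defining feature is the embedded early-exercise option across 4 discrete dates on the spot-95.22 tree; pricing the strike-116.92 put means working backward with an exercise test at every node.

framework: binomial-lattice backward induction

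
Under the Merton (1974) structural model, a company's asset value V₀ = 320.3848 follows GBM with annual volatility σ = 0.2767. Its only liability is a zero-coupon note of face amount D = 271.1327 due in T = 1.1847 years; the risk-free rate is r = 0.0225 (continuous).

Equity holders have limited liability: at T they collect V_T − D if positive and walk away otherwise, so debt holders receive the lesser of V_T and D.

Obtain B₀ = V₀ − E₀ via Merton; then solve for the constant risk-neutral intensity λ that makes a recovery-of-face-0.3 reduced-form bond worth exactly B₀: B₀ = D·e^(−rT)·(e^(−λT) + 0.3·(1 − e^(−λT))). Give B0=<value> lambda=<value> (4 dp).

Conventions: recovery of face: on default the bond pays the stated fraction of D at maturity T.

B0=250.3125 lambda=0.0650

With assets at 320.3848 and a single debt payment of 271.1327 at 1.1847 years:
d₁ = [ln(V₀/D) + (r + σ²/2)T] / (σ√T)
   = [ln(320.3848/271.1327) + (0.0225 + 0.5·0.2767²)·1.1847] / (0.2767·√1.1847)
   = [0.166914 + 0.072008] / 0.301171 = 0.793310
d₂ = d₁ − σ√T = 0.793310 − 0.301171 = 0.492139
N(d₁) = 0.786201,  N(d₂) = 0.688690,  e^(−rT) = 0.973696
E₀ = V₀·N(d₁) − D·e^(−rT)·N(d₂)
   = 320.3848·0.786201 − 271.1327·0.973696·0.688690 = 70.072330
B₀ = V₀ − E₀ = 320.3848 − 70.072330 = 250.312470
e^(−λT) = (B₀·e^(rT)/D − 0.3)/(1 − 0.3) = (250.3125·1.027014/271.1327 − 0.3)/0.7 = 0.92592868
λ = −ln(0.92592868)/1.1847 = 0.064960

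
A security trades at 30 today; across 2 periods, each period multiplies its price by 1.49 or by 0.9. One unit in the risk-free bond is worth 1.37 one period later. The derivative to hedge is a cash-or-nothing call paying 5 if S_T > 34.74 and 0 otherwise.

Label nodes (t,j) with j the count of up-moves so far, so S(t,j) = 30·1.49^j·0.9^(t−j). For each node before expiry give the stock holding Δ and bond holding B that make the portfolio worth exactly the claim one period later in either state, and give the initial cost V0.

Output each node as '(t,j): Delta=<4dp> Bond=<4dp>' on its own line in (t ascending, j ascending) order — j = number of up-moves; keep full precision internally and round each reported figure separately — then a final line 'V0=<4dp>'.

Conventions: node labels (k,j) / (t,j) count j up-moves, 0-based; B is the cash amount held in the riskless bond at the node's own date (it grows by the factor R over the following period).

Risk-neutral probability p* = (R−d)/(u−d) = (1.37−0.9)/(1.49−0.9) = 0.7966.
Payoffs at expiry: V(2,0)=0.0000, V(2,1)=5.0000, V(2,2)=5.0000
Node (1,0) S=27.0000: V=(p*·5.0000+(1−p*)·0.0000)/1.37=2.9073; Δ=(5.0000−0.0000)/(40.2300−24.3000)=0.3139; B=V−Δ·S=-5.5672
Node (1,1) S=44.7000: V=(p*·5.0000+(1−p*)·5.0000)/1.37=3.6496; Δ=(5.0000−5.0000)/(66.6030−40.2300)=0.0000; B=V−Δ·S=3.6496
Node (0,0) S=30.0000: V=(p*·3.6496+(1−p*)·2.9073)/1.37=2.5538; Δ=(3.6496−2.9073)/(44.7000−27.0000)=0.0419; B=V−Δ·S=1.2956
As a check, the time-0 holding Δ(0,0)·S0 + B(0,0) comes to 2.5538 — exactly V0.

(0,0): Delta=0.0419 Bond=1.2956
(1,0): Delta=0.3139 Bond=-5.5672
(1,1): Delta=0.0000 Bond=3.6496
V0=2.5538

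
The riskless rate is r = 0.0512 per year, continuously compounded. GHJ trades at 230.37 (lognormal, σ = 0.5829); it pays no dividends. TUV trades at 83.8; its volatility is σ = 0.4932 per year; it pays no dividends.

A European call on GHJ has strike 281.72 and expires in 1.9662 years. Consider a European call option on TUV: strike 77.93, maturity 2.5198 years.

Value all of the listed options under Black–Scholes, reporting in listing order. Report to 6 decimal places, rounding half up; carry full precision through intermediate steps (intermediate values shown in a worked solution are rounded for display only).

price(GHJ call K=281.72) = 65.307978
price(TUV call K=77.93) = 31.564784

[GHJ call K=281.72]
σ√T = 0.5829·√1.9662 = 0.817350
d₁ = (ln(S/K) + (r+σ²/2)T) / (σ√T) = (ln(230.37/281.72) + (0.0512+0.5829²/2)·1.9662) / 0.817350 = (-0.201227 + 0.434700) / 0.817350 = 0.285646
d₂ = d₁ − σ√T = 0.285646 − 0.817350 = -0.531704
e^{−rT} = 0.904232
N(d₁) = 0.612425,  N(d₂) = 0.297466
price = S·N(d₁) − K·e^{−rT}·N(d₂) = 141.084439 − 75.776461 = 65.307978
[TUV call K=77.93]
σ√T = 0.4932·√2.5198 = 0.782900
d₁ = (ln(S/K) + (r+σ²/2)T) / (σ√T) = (ln(83.8/77.93) + (0.0512+0.4932²/2)·2.5198) / 0.782900 = (0.072622 + 0.435480) / 0.782900 = 0.649000
d₂ = d₁ − σ√T = 0.649000 − 0.782900 = -0.133900
e^{−rT} = 0.878962
N(d₁) = 0.741831,  N(d₂) = 0.446741
price = S·N(d₁) − K·e^{−rT}·N(d₂) = 62.165416 − 30.600633 = 31.564784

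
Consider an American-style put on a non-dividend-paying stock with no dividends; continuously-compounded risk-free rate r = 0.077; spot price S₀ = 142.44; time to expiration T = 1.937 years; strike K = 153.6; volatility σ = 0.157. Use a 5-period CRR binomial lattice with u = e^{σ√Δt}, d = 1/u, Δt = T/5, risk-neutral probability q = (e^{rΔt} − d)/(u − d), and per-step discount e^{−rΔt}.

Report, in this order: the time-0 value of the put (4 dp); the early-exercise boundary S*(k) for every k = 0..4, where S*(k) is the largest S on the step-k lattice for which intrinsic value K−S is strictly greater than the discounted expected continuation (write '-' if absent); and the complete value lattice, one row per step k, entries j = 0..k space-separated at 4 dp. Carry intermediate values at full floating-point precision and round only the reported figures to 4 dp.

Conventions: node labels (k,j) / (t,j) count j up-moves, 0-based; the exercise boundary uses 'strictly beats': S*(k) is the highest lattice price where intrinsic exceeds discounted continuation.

Δt=0.38740, u=1.10265, d=0.90690, q=0.63027, disc=e^(-rΔt)=0.97061
k=5 terminal: V=max(K-S,0) → 66.2149 47.3533 24.4206 0.0000 0.0000 0.0000
k=4: j=0 S=96.3555 intr=57.2445 cont=52.7303 V=57.2445[EX]; j=1 S=117.1532 intr=36.4468 cont=31.9326 V=36.4468[EX]; j=2 S=142.4400 intr=11.1600 cont=8.7636 V=11.1600[EX]; j=3 S=173.1848 intr=0.0000 cont=0.0000 V=0.0000[hold]; j=4 S=210.5656 intr=0.0000 cont=0.0000 V=0.0000[hold]  S*(4)=142.4400
k=3: j=0 S=106.2467 intr=47.3533 cont=42.8391 V=47.3533[EX]; j=1 S=129.1794 intr=24.4206 cont=19.9065 V=24.4206[EX]; j=2 S=157.0619 intr=0.0000 cont=4.0049 V=4.0049[hold]; j=3 S=190.9627 intr=0.0000 cont=0.0000 V=0.0000[hold]  S*(3)=129.1794
k=2: j=0 S=117.1532 intr=36.4468 cont=31.9326 V=36.4468[EX]; j=1 S=142.4400 intr=11.1600 cont=11.2136 V=11.2136[hold]; j=2 S=173.1848 intr=0.0000 cont=1.4372 V=1.4372[hold]  S*(2)=117.1532
k=1: j=0 S=129.1794 intr=24.4206 cont=19.9393 V=24.4206[EX]; j=1 S=157.0619 intr=0.0000 cont=4.9033 V=4.9033[hold]  S*(1)=129.1794
k=0: j=0 S=142.4400 intr=11.1600 cont=11.7632 V=11.7632[hold]  S*(0)=-

price = 11.7632
boundary = - 129.1794 117.1532 129.1794 142.4400
tree:
11.7632
24.4206 4.9033
36.4468 11.2136 1.4372
47.3533 24.4206 4.0049 0.0000
57.2445 36.4468 11.1600 0.0000 0.0000
66.2149 47.3533 24.4206 0.0000 0.0000 0.0000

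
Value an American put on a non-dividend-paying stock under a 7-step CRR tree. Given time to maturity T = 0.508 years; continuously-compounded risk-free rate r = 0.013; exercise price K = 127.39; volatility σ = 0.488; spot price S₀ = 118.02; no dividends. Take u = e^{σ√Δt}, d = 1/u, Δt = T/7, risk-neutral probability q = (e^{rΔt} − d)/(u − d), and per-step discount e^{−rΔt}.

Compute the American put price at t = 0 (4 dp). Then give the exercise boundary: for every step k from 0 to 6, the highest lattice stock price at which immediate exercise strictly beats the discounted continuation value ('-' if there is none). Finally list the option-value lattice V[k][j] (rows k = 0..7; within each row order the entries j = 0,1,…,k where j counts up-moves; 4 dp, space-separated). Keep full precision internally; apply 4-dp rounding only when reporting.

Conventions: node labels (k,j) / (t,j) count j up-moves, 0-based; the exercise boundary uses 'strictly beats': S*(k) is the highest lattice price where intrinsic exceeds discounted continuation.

price = 21.7629
boundary = - - - - 69.7560 79.5564 90.7337
tree:
21.7629
29.3636 13.2616
38.2731 19.4063 6.3803
47.9708 27.4476 10.4049 1.8686
57.6340 37.2033 16.5351 3.5341 0.0000
66.2271 47.8336 25.3271 6.6840 0.0000 0.0000
73.7617 57.6340 36.6563 12.6415 0.0000 0.0000 0.0000
80.3680 66.2271 47.8336 23.9087 0.0000 0.0000 0.0000 0.0000

params: Δt=0.07257 u=1.14050 d=0.87681 q=0.47076 e^(-rΔt)=0.99906
t_7 payoffs: 80.3680 66.2271 47.8336 23.9087 0.0000 0.0000 0.0000 0.0000
t_6: node(6,0) S=53.6283 payoff=73.7617 vs cont=73.6415 → 73.7617 [stop]  node(6,1) S=69.7560 payoff=57.6340 vs cont=57.5139 → 57.6340 [stop]  node(6,2) S=90.7337 payoff=36.6563 vs cont=36.5362 → 36.6563 [stop]  node(6,3) S=118.0200 payoff=9.3700 vs cont=12.6415 → 12.6415 [wait]  node(6,4) S=153.5121 payoff=0.0000 vs cont=0.0000 → 0.0000 [wait]  node(6,5) S=199.6778 payoff=0.0000 vs cont=0.0000 → 0.0000 [wait]  node(6,6) S=259.7269 payoff=0.0000 vs cont=0.0000 → 0.0000 [wait]  ⇒ S*(6)=90.7337
t_5: node(5,0) S=61.1629 payoff=66.2271 vs cont=66.1070 → 66.2271 [stop]  node(5,1) S=79.5564 payoff=47.8336 vs cont=47.7135 → 47.8336 [stop]  node(5,2) S=103.4813 payoff=23.9087 vs cont=25.3271 → 25.3271 [wait]  node(5,3) S=134.6013 payoff=0.0000 vs cont=6.6840 → 6.6840 [wait]  node(5,4) S=175.0799 payoff=0.0000 vs cont=0.0000 → 0.0000 [wait]  node(5,5) S=227.7316 payoff=0.0000 vs cont=0.0000 → 0.0000 [wait]  ⇒ S*(5)=79.5564
t_4: node(4,0) S=69.7560 payoff=57.6340 vs cont=57.5139 → 57.6340 [stop]  node(4,1) S=90.7337 payoff=36.6563 vs cont=37.2033 → 37.2033 [wait]  node(4,2) S=118.0200 payoff=9.3700 vs cont=16.5351 → 16.5351 [wait]  node(4,3) S=153.5121 payoff=0.0000 vs cont=3.5341 → 3.5341 [wait]  node(4,4) S=199.6778 payoff=0.0000 vs cont=0.0000 → 0.0000 [wait]  ⇒ S*(4)=69.7560
t_3: node(3,0) S=79.5564 payoff=47.8336 vs cont=47.9708 → 47.9708 [wait]  node(3,1) S=103.4813 payoff=23.9087 vs cont=27.4476 → 27.4476 [wait]  node(3,2) S=134.6013 payoff=0.0000 vs cont=10.4049 → 10.4049 [wait]  node(3,3) S=175.0799 payoff=0.0000 vs cont=1.8686 → 1.8686 [wait]  ⇒ S*(3)=-
t_2: node(2,0) S=90.7337 payoff=36.6563 vs cont=38.2731 → 38.2731 [wait]  node(2,1) S=118.0200 payoff=9.3700 vs cont=19.4063 → 19.4063 [wait]  node(2,2) S=153.5121 payoff=0.0000 vs cont=6.3803 → 6.3803 [wait]  ⇒ S*(2)=-
t_1: node(1,0) S=103.4813 payoff=23.9087 vs cont=29.3636 → 29.3636 [wait]  node(1,1) S=134.6013 payoff=0.0000 vs cont=13.2616 → 13.2616 [wait]  ⇒ S*(1)=-
t_0: node(0,0) S=118.0200 payoff=9.3700 vs cont=21.7629 → 21.7629 [wait]  ⇒ S*(0)=-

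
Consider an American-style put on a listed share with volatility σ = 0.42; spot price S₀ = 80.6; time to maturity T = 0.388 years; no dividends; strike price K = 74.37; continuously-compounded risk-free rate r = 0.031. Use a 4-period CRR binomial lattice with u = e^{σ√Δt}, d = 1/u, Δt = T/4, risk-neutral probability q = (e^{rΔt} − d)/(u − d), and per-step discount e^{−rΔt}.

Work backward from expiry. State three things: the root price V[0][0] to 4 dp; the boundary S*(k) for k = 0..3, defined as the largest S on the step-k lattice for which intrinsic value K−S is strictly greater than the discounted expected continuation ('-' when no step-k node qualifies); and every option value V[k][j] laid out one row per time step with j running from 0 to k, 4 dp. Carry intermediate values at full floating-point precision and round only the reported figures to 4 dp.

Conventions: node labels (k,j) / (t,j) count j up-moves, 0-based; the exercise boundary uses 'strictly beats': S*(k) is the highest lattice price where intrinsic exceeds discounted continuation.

params: Δt=0.09700 u=1.13975 d=0.87739 q=0.47882 e^(-rΔt)=0.99700
t_4 payoffs: 26.6063 12.3236 0.0000 0.0000 0.0000
t_3: node(3,0) S=54.4386 payoff=19.9314 vs cont=19.7081 → 19.9314 [stop]  node(3,1) S=70.7173 payoff=3.6527 vs cont=6.4035 → 6.4035 [wait]  node(3,2) S=91.8638 payoff=0.0000 vs cont=0.0000 → 0.0000 [wait]  node(3,3) S=119.3337 payoff=0.0000 vs cont=0.0000 → 0.0000 [wait]  ⇒ S*(3)=54.4386
t_2: node(2,0) S=62.0464 payoff=12.3236 vs cont=13.4135 → 13.4135 [wait]  node(2,1) S=80.6000 payoff=0.0000 vs cont=3.3273 → 3.3273 [wait]  node(2,2) S=104.7017 payoff=0.0000 vs cont=0.0000 → 0.0000 [wait]  ⇒ S*(2)=-
t_1: node(1,0) S=70.7173 payoff=3.6527 vs cont=8.5583 → 8.5583 [wait]  node(1,1) S=91.8638 payoff=0.0000 vs cont=1.7289 → 1.7289 [wait]  ⇒ S*(1)=-
t_0: node(0,0) S=80.6000 payoff=0.0000 vs cont=5.2723 → 5.2723 [wait]  ⇒ S*(0)=-

price = 5.2723
boundary = - - - 54.4386
tree:
5.2723
8.5583 1.7289
13.4135 3.3273 0.0000
19.9314 6.4035 0.0000 0.0000
26.6063 12.3236 0.0000 0.0000 0.0000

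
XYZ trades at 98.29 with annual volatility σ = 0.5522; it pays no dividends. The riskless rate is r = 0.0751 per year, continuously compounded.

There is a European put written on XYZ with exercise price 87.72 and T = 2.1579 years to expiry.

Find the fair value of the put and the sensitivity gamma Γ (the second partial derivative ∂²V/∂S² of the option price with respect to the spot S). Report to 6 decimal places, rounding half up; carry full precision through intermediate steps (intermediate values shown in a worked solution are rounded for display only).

σ√T = 0.5522·√2.1579 = 0.811170
d₁ = (ln(S/K) + (r+σ²/2)T) / (σ√T) = (ln(98.29/87.72) + (0.0751+0.5522²/2)·2.1579) / 0.811170 = (0.113772 + 0.491057) / 0.811170 = 0.745626
d₂ = d₁ − σ√T = 0.745626 − 0.811170 = -0.065545
e^{−rT} = 0.850392
N(−d₁) = 0.227947,  N(−d₂) = 0.526130
Put price V = K·e^{−rT}·N(−d₂) − S·N(−d₁) = 39.247371 − 22.404894 = 16.842477
φ(d₁) = (1/√(2π))·e^{−d₁²/2} = 0.302124
Γ = φ(d₁) / (S·σ·√T) = 0.003789

price = 16.842477
Γ = 0.003789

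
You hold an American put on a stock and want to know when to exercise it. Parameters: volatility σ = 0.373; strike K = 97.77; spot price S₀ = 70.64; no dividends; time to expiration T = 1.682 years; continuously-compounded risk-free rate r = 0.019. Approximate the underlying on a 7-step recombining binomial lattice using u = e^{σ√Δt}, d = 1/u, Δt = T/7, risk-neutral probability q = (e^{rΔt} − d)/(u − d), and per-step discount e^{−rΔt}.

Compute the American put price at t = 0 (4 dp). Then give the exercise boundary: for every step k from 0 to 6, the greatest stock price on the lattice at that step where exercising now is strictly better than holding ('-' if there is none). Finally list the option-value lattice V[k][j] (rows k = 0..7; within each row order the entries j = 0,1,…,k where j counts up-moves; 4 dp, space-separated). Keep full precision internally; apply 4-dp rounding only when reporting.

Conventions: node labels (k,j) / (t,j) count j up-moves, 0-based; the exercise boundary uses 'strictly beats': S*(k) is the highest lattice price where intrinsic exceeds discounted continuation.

params: Δt=0.24029 u=1.20062 d=0.83290 q=0.46686 e^(-rΔt)=0.99544
t_7 payoffs: 78.1272 69.4550 56.9540 38.9339 12.9580 0.0000 0.0000 0.0000
t_6: node(6,0) S=23.5836 payoff=74.1864 vs cont=73.7410 → 74.1864 [stop]  node(6,1) S=33.9957 payoff=63.7743 vs cont=63.3290 → 63.7743 [stop]  node(6,2) S=49.0047 payoff=48.7653 vs cont=48.3200 → 48.7653 [stop]  node(6,3) S=70.6400 payoff=27.1300 vs cont=26.6847 → 27.1300 [stop]  node(6,4) S=101.8273 payoff=0.0000 vs cont=6.8769 → 6.8769 [wait]  node(6,5) S=146.7836 payoff=0.0000 vs cont=0.0000 → 0.0000 [wait]  node(6,6) S=211.5879 payoff=0.0000 vs cont=0.0000 → 0.0000 [wait]  ⇒ S*(6)=70.6400
t_5: node(5,0) S=28.3150 payoff=69.4550 vs cont=69.0096 → 69.4550 [stop]  node(5,1) S=40.8160 payoff=56.9540 vs cont=56.5086 → 56.9540 [stop]  node(5,2) S=58.8361 payoff=38.9339 vs cont=38.4885 → 38.9339 [stop]  node(5,3) S=84.8120 payoff=12.9580 vs cont=17.5941 → 17.5941 [wait]  node(5,4) S=122.2562 payoff=0.0000 vs cont=3.6497 → 3.6497 [wait]  node(5,5) S=176.2318 payoff=0.0000 vs cont=0.0000 → 0.0000 [wait]  ⇒ S*(5)=58.8361
t_4: node(4,0) S=33.9957 payoff=63.7743 vs cont=63.3290 → 63.7743 [stop]  node(4,1) S=49.0047 payoff=48.7653 vs cont=48.3200 → 48.7653 [stop]  node(4,2) S=70.6400 payoff=27.1300 vs cont=28.8392 → 28.8392 [wait]  node(4,3) S=101.8273 payoff=0.0000 vs cont=11.0335 → 11.0335 [wait]  node(4,4) S=146.7836 payoff=0.0000 vs cont=1.9369 → 1.9369 [wait]  ⇒ S*(4)=49.0047
t_3: node(3,0) S=40.8160 payoff=56.9540 vs cont=56.5086 → 56.9540 [stop]  node(3,1) S=58.8361 payoff=38.9339 vs cont=39.2829 → 39.2829 [wait]  node(3,2) S=84.8120 payoff=12.9580 vs cont=20.4330 → 20.4330 [wait]  node(3,3) S=122.2562 payoff=0.0000 vs cont=6.7558 → 6.7558 [wait]  ⇒ S*(3)=40.8160
t_2: node(2,0) S=49.0047 payoff=48.7653 vs cont=48.4822 → 48.7653 [stop]  node(2,1) S=70.6400 payoff=27.1300 vs cont=30.3437 → 30.3437 [wait]  node(2,2) S=101.8273 payoff=0.0000 vs cont=13.9836 → 13.9836 [wait]  ⇒ S*(2)=49.0047
t_1: node(1,0) S=58.8361 payoff=38.9339 vs cont=39.9821 → 39.9821 [wait]  node(1,1) S=84.8120 payoff=12.9580 vs cont=22.6024 → 22.6024 [wait]  ⇒ S*(1)=-
t_0: node(0,0) S=70.6400 payoff=27.1300 vs cont=31.7230 → 31.7230 [wait]  ⇒ S*(0)=-

price = 31.7230
boundary = - - 49.0047 40.8160 49.0047 58.8361 70.6400
tree:
31.7230
39.9821 22.6024
48.7653 30.3437 13.9836
56.9540 39.2829 20.4330 6.7558
63.7743 48.7653 28.8392 11.0335 1.9369
69.4550 56.9540 38.9339 17.5941 3.6497 0.0000
74.1864 63.7743 48.7653 27.1300 6.8769 0.0000 0.0000
78.1272 69.4550 56.9540 38.9339 12.9580 0.0000 0.0000 0.0000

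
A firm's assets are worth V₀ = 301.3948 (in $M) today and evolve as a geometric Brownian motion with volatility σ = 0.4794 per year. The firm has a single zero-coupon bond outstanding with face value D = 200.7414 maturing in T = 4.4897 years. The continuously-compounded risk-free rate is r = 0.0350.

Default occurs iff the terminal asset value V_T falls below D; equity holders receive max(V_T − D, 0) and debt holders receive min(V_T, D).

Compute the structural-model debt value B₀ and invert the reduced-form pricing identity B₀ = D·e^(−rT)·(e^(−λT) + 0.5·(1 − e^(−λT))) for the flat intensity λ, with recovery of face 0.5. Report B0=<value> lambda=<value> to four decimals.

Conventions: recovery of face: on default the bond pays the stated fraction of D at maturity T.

Work the structural quantities from V₀ = 301.3948 against face 200.7414:
d₁ = [ln(V₀/D) + (r + σ²/2)T] / (σ√T)
   = [ln(301.3948/200.7414) + (0.0350 + 0.5·0.4794²)·4.4897] / (0.4794·√4.4897)
   = [0.406404 + 0.673061] / 1.015796 = 1.062678
d₂ = d₁ − σ√T = 1.062678 − 1.015796 = 0.046881
N(d₁) = 0.856036,  N(d₂) = 0.518696,  e^(−rT) = 0.854585
E₀ = V₀·N(d₁) − D·e^(−rT)·N(d₂)
   = 301.3948·0.856036 − 200.7414·0.854585·0.518696 = 169.022180
B₀ = V₀ − E₀ = 301.3948 − 169.022180 = 132.372620
e^(−λT) = (B₀·e^(rT)/D − 0.5)/(1 − 0.5) = (132.3726·1.170159/200.7414 − 0.5)/0.5 = 0.54324886
λ = −ln(0.54324886)/4.4897 = 0.135908

B0=132.3726 lambda=0.1359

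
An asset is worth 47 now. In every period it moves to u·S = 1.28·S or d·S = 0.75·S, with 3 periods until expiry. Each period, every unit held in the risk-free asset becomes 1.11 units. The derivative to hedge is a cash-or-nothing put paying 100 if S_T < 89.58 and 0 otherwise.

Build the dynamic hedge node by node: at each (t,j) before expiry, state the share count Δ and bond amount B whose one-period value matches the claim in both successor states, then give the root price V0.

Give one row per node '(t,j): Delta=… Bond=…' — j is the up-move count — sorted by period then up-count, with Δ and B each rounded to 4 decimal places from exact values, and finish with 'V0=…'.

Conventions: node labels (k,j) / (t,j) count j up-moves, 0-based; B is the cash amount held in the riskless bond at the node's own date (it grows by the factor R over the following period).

(0,0): Delta=-1.5033 Bond=120.8577
(1,0): Delta=0.0000 Bond=81.1622
(1,1): Delta=-1.9192 Bond=159.1751
(2,0): Delta=0.0000 Bond=90.0901
(2,1): Delta=0.0000 Bond=90.0901
(2,2): Delta=-2.4502 Bond=217.5761
V0=50.2046

The replicating-portfolio and risk-neutral prices coincide; use p* = (1.11−0.75)/(1.28−0.75) = 0.6792 for the latter.
Expiry values: V(3,0)=100.0000, V(3,1)=100.0000, V(3,2)=100.0000, V(3,3)=0.0000
  t=2,j=0: stock 26.4375 → up 33.8400 (V=100.0000), down 19.8281 (V=100.0000). Price 90.0901; hedge Δ=0.0000, bond B=90.0901.
  t=2,j=1: stock 45.1200 → up 57.7536 (V=100.0000), down 33.8400 (V=100.0000). Price 90.0901; hedge Δ=0.0000, bond B=90.0901.
  t=2,j=2: stock 77.0048 → up 98.5661 (V=0.0000), down 57.7536 (V=100.0000). Price 28.8968; hedge Δ=-2.4502, bond B=217.5761.
  t=1,j=0: stock 35.2500 → up 45.1200 (V=90.0901), down 26.4375 (V=90.0901). Price 81.1622; hedge Δ=0.0000, bond B=81.1622.
  t=1,j=1: stock 60.1600 → up 77.0048 (V=28.8968), down 45.1200 (V=90.0901). Price 43.7161; hedge Δ=-1.9192, bond B=159.1751.
  t=0,j=0: stock 47.0000 → up 60.1600 (V=43.7161), down 35.2500 (V=81.1622). Price 50.2046; hedge Δ=-1.5033, bond B=120.8577.
Verification: the root portfolio costs Δ(0,0)·S0 + B(0,0) = 50.2046, matching V0.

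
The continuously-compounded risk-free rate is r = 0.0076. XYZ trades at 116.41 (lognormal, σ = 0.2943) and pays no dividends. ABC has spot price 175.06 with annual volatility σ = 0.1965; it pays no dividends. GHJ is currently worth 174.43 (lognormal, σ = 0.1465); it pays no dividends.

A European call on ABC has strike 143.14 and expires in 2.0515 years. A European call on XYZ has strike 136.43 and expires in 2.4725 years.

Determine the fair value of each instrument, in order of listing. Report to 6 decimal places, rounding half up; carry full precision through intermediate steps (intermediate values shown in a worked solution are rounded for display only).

price(ABC call K=143.14) = 39.696681
price(XYZ call K=136.43) = 15.178146

[ABC call K=143.14]
σ√T = 0.1965·√2.0515 = 0.281448
d₁ = (ln(S/K) + (r+σ²/2)T) / (σ√T) = (ln(175.06/143.14) + (0.0076+0.1965²/2)·2.0515) / 0.281448 = (0.201306 + 0.055198) / 0.281448 = 0.911371
d₂ = d₁ − σ√T = 0.911371 − 0.281448 = 0.629922
e^{−rT} = 0.984530
N(d₁) = 0.818950,  N(d₂) = 0.735627
price = S·N(d₁) − K·e^{−rT}·N(d₂) = 143.365374 − 103.668693 = 39.696681
[XYZ call K=136.43]
σ√T = 0.2943·√2.4725 = 0.462763
d₁ = (ln(S/K) + (r+σ²/2)T) / (σ√T) = (ln(116.41/136.43) + (0.0076+0.2943²/2)·2.4725) / 0.462763 = (-0.158693 + 0.125866) / 0.462763 = -0.070938
d₂ = d₁ − σ√T = -0.070938 − 0.462763 = -0.533701
e^{−rT} = 0.981384
N(d₁) = 0.471723,  N(d₂) = 0.296774
price = S·N(d₁) − K·e^{−rT}·N(d₂) = 54.913332 − 39.735186 = 15.178146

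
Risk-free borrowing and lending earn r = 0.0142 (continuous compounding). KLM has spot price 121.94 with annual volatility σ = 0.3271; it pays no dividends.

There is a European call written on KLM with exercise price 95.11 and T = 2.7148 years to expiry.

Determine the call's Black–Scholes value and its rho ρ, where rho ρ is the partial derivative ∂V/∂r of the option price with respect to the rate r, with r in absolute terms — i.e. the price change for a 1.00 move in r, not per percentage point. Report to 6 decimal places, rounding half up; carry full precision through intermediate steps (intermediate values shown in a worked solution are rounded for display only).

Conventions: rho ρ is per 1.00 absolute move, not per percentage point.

σ√T = 0.3271·√2.7148 = 0.538951
d₁ = (ln(S/K) + (r+σ²/2)T) / (σ√T) = (ln(121.94/95.11) + (0.0142+0.3271²/2)·2.7148) / 0.538951 = (0.248495 + 0.183784) / 0.538951 = 0.802075
d₂ = d₁ − σ√T = 0.802075 − 0.538951 = 0.263124
e^{−rT} = 0.962183
N(d₁) = 0.788745,  N(d₂) = 0.603772
Call price V = S·N(d₁) − K·e^{−rT}·N(d₂) = 96.179596 − 55.253190 = 40.926405
ρ = K·T·e^{−rT}·N(d₂) = 150.001361

price = 40.926405
ρ = 150.001361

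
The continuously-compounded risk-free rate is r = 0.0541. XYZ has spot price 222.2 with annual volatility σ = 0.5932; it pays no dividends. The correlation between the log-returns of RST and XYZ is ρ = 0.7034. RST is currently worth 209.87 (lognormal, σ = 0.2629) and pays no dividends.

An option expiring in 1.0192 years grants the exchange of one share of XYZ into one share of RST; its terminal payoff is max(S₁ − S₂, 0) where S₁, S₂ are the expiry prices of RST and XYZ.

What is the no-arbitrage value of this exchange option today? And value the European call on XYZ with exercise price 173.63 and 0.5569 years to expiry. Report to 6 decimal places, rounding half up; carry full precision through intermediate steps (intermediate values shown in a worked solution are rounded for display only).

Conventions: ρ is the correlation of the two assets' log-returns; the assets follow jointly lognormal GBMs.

σ_eff = √(σ₁² + σ₂² − 2ρσ₁σ₂) = √(0.2629² + 0.5932² − 2·0.7034·0.2629·0.5932) = 0.449009
d₁ = (ln(S₁/S₂) + (q₂ − q₁ + σ_eff²/2)T) / (σ_eff√T) = (ln(209.87/222.2) + (0.0 − 0.0 + 0.100804)·1.0192) / 0.453299 = 0.100707
d₂ = d₁ − σ_eff√T = 0.100707 − 0.453299 = -0.352592
N(d₁) = 0.540108,  N(d₂) = 0.362197
V = S₁·e^{−q₁T}·N(d₁) − S₂·e^{−q₂T}·N(d₂) = 113.352562 − 80.480217 = 32.872344
[vanilla: XYZ call K=173.63]
σ√T = 0.5932·√0.5569 = 0.442680
d₁ = (ln(S/K) + (r+σ²/2)T) / (σ√T) = (ln(222.2/173.63) + (0.0541+0.5932²/2)·0.5569) / 0.442680 = (0.246651 + 0.128111) / 0.442680 = 0.846576
d₂ = d₁ − σ√T = 0.846576 − 0.442680 = 0.403897
e^{−rT} = 0.970321
N(d₁) = 0.801384,  N(d₂) = 0.656856
price = S·N(d₁) − K·e^{−rT}·N(d₂) = 178.067603 − 110.664956 = 67.402647

exchange price = 32.872344
price(XYZ call K=173.63) = 67.402647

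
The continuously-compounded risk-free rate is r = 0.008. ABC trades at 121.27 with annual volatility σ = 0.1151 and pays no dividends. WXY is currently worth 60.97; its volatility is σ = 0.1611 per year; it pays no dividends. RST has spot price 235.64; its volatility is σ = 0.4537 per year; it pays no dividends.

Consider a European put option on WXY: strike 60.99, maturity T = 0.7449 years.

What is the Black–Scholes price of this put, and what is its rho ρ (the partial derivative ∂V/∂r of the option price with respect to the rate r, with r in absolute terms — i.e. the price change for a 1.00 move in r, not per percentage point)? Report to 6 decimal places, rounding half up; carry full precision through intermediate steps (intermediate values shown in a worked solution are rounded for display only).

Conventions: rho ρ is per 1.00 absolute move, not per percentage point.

price = 3.201341
ρ = -23.103544

σ√T = 0.1611·√0.7449 = 0.139042
d₁ = (ln(S/K) + (r+σ²/2)T) / (σ√T) = (ln(60.97/60.99) + (0.008+0.1611²/2)·0.7449) / 0.139042 = (-0.000328 + 0.015625) / 0.139042 = 0.110021
d₂ = d₁ − σ√T = 0.110021 − 0.139042 = -0.029020
e^{−rT} = 0.994059
N(−d₁) = 0.456196,  N(−d₂) = 0.511576
Put price V = K·e^{−rT}·N(−d₂) − S·N(−d₁) = 31.015632 − 27.814291 = 3.201341
ρ = −K·T·e^{−rT}·N(−d₂) = -23.103544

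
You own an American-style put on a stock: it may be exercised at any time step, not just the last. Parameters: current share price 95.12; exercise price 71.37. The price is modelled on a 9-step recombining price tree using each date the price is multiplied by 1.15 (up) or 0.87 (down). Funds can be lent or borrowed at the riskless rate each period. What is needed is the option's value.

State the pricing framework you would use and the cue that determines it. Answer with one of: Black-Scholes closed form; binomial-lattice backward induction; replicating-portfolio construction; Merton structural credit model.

framework: binomial-lattice backward induction

Key observation: an American put (K = 71.37, S₀ = 95.12) on a 9-date tree has no closed form — the optimal stopping decision is embedded and must be resolved recursively from expiry.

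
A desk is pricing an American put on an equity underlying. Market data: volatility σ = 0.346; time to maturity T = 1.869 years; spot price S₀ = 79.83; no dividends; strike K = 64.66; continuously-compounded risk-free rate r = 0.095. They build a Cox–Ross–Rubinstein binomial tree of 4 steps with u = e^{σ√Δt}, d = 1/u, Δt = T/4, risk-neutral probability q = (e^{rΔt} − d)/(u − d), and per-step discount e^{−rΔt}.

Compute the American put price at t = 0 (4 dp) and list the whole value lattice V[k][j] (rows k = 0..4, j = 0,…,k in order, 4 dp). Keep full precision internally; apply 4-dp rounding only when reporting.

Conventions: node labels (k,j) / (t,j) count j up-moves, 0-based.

price = 4.2722
tree:
4.2722
8.1237 1.3025
14.9166 2.9360 0.0000
25.3937 6.6178 0.0000 0.0000
33.6640 14.9166 0.0000 0.0000 0.0000

params: Δt=0.46725 u=1.26682 d=0.78938 q=0.53621 e^(-rΔt)=0.95658
t_4 payoffs: 33.6640 14.9166 0.0000 0.0000 0.0000
k=3: node(3,0) S=39.2663 payoff=25.3937 vs cont=22.5863 → 25.3937 [stop]  node(3,1) S=63.0160 payoff=1.6440 vs cont=6.6178 → 6.6178 [wait]  node(3,2) S=101.1303 payoff=0.0000 vs cont=0.0000 → 0.0000 [wait]  node(3,3) S=162.2976 payoff=0.0000 vs cont=0.0000 → 0.0000 [wait]
k=2: node(2,0) S=49.7434 payoff=14.9166 vs cont=14.6604 → 14.9166 [stop]  node(2,1) S=79.8300 payoff=0.0000 vs cont=2.9360 → 2.9360 [wait]  node(2,2) S=128.1140 payoff=0.0000 vs cont=0.0000 → 0.0000 [wait]
k=1: node(1,0) S=63.0160 payoff=1.6440 vs cont=8.1237 → 8.1237 [wait]  node(1,1) S=101.1303 payoff=0.0000 vs cont=1.3025 → 1.3025 [wait]
k=0: node(0,0) S=79.8300 payoff=0.0000 vs cont=4.2722 → 4.2722 [wait]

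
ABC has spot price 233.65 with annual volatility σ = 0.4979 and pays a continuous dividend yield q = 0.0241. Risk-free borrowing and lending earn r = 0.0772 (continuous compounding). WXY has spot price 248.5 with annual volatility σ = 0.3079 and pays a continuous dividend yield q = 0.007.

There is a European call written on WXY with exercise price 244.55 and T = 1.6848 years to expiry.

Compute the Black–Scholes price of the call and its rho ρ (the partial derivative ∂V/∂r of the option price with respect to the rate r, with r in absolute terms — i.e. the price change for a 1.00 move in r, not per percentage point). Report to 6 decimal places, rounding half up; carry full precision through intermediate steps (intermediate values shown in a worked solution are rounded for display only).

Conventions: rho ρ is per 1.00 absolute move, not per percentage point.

price = 53.892347
ρ = 200.480374

σ√T = 0.3079·√1.6848 = 0.399654
d₁ = (ln(S/K) + (r−q+σ²/2)T) / (σ√T) = (ln(248.5/244.55) + (0.0772−0.007+0.3079²/2)·1.6848) / 0.399654 = (0.016023 + 0.198135) / 0.399654 = 0.535858
d₂ = d₁ − σ√T = 0.535858 − 0.399654 = 0.136204
e^{−rT} = 0.878037
e^{−qT} = 0.988276
N(d₁) = 0.703972,  N(d₂) = 0.554170
Call price V = S·e^{−qT}·N(d₁) − K·e^{−rT}·N(d₂) = 172.885921 − 118.993574 = 53.892347
ρ = K·T·e^{−rT}·N(d₂) = 200.480374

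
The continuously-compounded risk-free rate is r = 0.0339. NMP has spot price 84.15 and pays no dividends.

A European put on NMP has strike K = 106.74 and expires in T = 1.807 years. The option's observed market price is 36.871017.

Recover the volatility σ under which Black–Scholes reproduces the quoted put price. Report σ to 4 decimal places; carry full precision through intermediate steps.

sigma = 0.5818

At σ = 0.5818 the Black–Scholes value reproduces the quote:
σ√T = 0.5818·√1.807 = 0.782083
d₁ = (ln(S/K) + (r+σ²/2)T) / (σ√T) = (ln(84.15/106.74) + (0.0339+0.5818²/2)·1.807) / 0.782083 = (-0.237795 + 0.367084) / 0.782083 = 0.165314
d₂ = d₁ − σ√T = 0.165314 − 0.782083 = -0.616769
e^{−rT} = 0.940581
N(−d₁) = 0.434349,  N(−d₂) = 0.731306
V = K·e^{−rT}·N(−d₂) − S·N(−d₁) = 73.421443 − 36.550427 = 36.871017 (matching the quote); vega is positive throughout, so no other σ reproduces this price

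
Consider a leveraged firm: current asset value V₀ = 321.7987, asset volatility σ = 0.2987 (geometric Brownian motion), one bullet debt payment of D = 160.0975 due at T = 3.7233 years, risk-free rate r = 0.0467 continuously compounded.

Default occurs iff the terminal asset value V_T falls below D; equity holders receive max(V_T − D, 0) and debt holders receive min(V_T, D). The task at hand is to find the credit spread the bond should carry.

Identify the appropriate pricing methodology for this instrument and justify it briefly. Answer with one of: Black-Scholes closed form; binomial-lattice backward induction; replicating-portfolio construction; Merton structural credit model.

Key observation: assets follow a GBM and default happens iff V_T < 160.0975; valuing claims on that split (equity as a call, risky debt as the residual) is the structural model's definition.

framework: Merton structural credit model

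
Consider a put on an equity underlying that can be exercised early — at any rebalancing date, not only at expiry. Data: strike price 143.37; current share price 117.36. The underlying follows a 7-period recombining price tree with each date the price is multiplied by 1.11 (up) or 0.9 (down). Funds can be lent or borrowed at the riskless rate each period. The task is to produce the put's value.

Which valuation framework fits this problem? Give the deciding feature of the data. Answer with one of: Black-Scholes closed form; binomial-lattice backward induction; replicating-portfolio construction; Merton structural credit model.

Key observation: the defining feature is the embedded early-exercise option across 7 discrete dates on the spot-117.36 tree; pricing the strike-143.37 put means working backward with an exercise test at every node.

framework: binomial-lattice backward induction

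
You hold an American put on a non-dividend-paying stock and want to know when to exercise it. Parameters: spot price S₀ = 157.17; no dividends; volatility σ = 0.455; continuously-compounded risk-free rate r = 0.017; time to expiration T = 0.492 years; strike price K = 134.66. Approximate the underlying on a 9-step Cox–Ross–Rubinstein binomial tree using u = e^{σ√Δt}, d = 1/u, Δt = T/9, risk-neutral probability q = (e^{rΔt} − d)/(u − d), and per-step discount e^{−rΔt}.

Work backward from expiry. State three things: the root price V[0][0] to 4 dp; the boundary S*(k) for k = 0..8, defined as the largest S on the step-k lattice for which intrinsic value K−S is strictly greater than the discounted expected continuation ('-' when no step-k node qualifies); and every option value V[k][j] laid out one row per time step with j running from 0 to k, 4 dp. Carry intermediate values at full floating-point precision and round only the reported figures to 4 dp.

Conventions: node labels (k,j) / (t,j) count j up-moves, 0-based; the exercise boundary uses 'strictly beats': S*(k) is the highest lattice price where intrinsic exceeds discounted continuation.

price = 9.0807
boundary = - - - - - - 83.0157 92.3340 102.6983
tree:
9.0807
13.1310 4.6716
18.5034 7.2846 1.8249
25.3035 11.1072 3.1207 0.4121
33.4233 16.4780 5.2588 0.7899 0.0000
42.4443 23.6288 8.6945 1.5140 0.0000 0.0000
51.6443 32.4715 14.0099 2.9019 0.0000 0.0000 0.0000
60.0223 42.3260 21.7641 5.5621 0.0000 0.0000 0.0000 0.0000
67.5547 51.6443 31.9617 10.6609 0.0000 0.0000 0.0000 0.0000 0.0000
74.3270 60.0223 42.3260 20.4340 0.0000 0.0000 0.0000 0.0000 0.0000 0.0000

params: Δt=0.05467 u=1.11225 d=0.89908 q=0.47779 e^(-rΔt)=0.99907
t_9 payoffs: 74.3270 60.0223 42.3260 20.4340 0.0000 0.0000 0.0000 0.0000 0.0000 0.0000
t_8: node(8,0) S=67.1053 payoff=67.5547 vs cont=67.4296 → 67.5547 [stop]  node(8,1) S=83.0157 payoff=51.6443 vs cont=51.5192 → 51.6443 [stop]  node(8,2) S=102.6983 payoff=31.9617 vs cont=31.8366 → 31.9617 [stop]  node(8,3) S=127.0476 payoff=7.6124 vs cont=10.6609 → 10.6609 [wait]  node(8,4) S=157.1700 payoff=0.0000 vs cont=0.0000 → 0.0000 [wait]  node(8,5) S=194.4343 payoff=0.0000 vs cont=0.0000 → 0.0000 [wait]  node(8,6) S=240.5338 payoff=0.0000 vs cont=0.0000 → 0.0000 [wait]  node(8,7) S=297.5632 payoff=0.0000 vs cont=0.0000 → 0.0000 [wait]  node(8,8) S=368.1141 payoff=0.0000 vs cont=0.0000 → 0.0000 [wait]  ⇒ S*(8)=102.6983
t_7: node(7,0) S=74.6377 payoff=60.0223 vs cont=59.8972 → 60.0223 [stop]  node(7,1) S=92.3340 payoff=42.3260 vs cont=42.2009 → 42.3260 [stop]  node(7,2) S=114.2260 payoff=20.4340 vs cont=21.7641 → 21.7641 [wait]  node(7,3) S=141.3084 payoff=0.0000 vs cont=5.5621 → 5.5621 [wait]  node(7,4) S=174.8120 payoff=0.0000 vs cont=0.0000 → 0.0000 [wait]  node(7,5) S=216.2591 payoff=0.0000 vs cont=0.0000 → 0.0000 [wait]  node(7,6) S=267.5332 payoff=0.0000 vs cont=0.0000 → 0.0000 [wait]  node(7,7) S=330.9641 payoff=0.0000 vs cont=0.0000 → 0.0000 [wait]  ⇒ S*(7)=92.3340
t_6: node(6,0) S=83.0157 payoff=51.6443 vs cont=51.5192 → 51.6443 [stop]  node(6,1) S=102.6983 payoff=31.9617 vs cont=32.4715 → 32.4715 [wait]  node(6,2) S=127.0476 payoff=7.6124 vs cont=14.0099 → 14.0099 [wait]  node(6,3) S=157.1700 payoff=0.0000 vs cont=2.9019 → 2.9019 [wait]  node(6,4) S=194.4343 payoff=0.0000 vs cont=0.0000 → 0.0000 [wait]  node(6,5) S=240.5338 payoff=0.0000 vs cont=0.0000 → 0.0000 [wait]  node(6,6) S=297.5632 payoff=0.0000 vs cont=0.0000 → 0.0000 [wait]  ⇒ S*(6)=83.0157
t_5: node(5,0) S=92.3340 payoff=42.3260 vs cont=42.4443 → 42.4443 [wait]  node(5,1) S=114.2260 payoff=20.4340 vs cont=23.6288 → 23.6288 [wait]  node(5,2) S=141.3084 payoff=0.0000 vs cont=8.6945 → 8.6945 [wait]  node(5,3) S=174.8120 payoff=0.0000 vs cont=1.5140 → 1.5140 [wait]  node(5,4) S=216.2591 payoff=0.0000 vs cont=0.0000 → 0.0000 [wait]  node(5,5) S=267.5332 payoff=0.0000 vs cont=0.0000 → 0.0000 [wait]  ⇒ S*(5)=-
t_4: node(4,0) S=102.6983 payoff=31.9617 vs cont=33.4233 → 33.4233 [wait]  node(4,1) S=127.0476 payoff=7.6124 vs cont=16.4780 → 16.4780 [wait]  node(4,2) S=157.1700 payoff=0.0000 vs cont=5.2588 → 5.2588 [wait]  node(4,3) S=194.4343 payoff=0.0000 vs cont=0.7899 → 0.7899 [wait]  node(4,4) S=240.5338 payoff=0.0000 vs cont=0.0000 → 0.0000 [wait]  ⇒ S*(4)=-
t_3: node(3,0) S=114.2260 payoff=20.4340 vs cont=25.3035 → 25.3035 [wait]  node(3,1) S=141.3084 payoff=0.0000 vs cont=11.1072 → 11.1072 [wait]  node(3,2) S=174.8120 payoff=0.0000 vs cont=3.1207 → 3.1207 [wait]  node(3,3) S=216.2591 payoff=0.0000 vs cont=0.4121 → 0.4121 [wait]  ⇒ S*(3)=-
t_2: node(2,0) S=127.0476 payoff=7.6124 vs cont=18.5034 → 18.5034 [wait]  node(2,1) S=157.1700 payoff=0.0000 vs cont=7.2846 → 7.2846 [wait]  node(2,2) S=194.4343 payoff=0.0000 vs cont=1.8249 → 1.8249 [wait]  ⇒ S*(2)=-
t_1: node(1,0) S=141.3084 payoff=0.0000 vs cont=13.1310 → 13.1310 [wait]  node(1,1) S=174.8120 payoff=0.0000 vs cont=4.6716 → 4.6716 [wait]  ⇒ S*(1)=-
t_0: node(0,0) S=157.1700 payoff=0.0000 vs cont=9.0807 → 9.0807 [wait]  ⇒ S*(0)=-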